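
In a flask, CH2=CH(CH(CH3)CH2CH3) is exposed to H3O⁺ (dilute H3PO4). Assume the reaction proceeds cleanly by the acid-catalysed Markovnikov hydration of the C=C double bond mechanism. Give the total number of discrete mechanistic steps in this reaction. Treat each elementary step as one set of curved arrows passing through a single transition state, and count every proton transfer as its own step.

Step 1: The π electrons of the C=C bond attack a proton of H3O⁺; Markovnikov addition places the new C–H on the less-substituted alkene carbon, so the positive charge ends up on the more-substituted carbon — a secondary carbocation. H2O is released.
Step 2: A hydride (H with its bonding pair) migrates from the adjacent sec-butyl carbon to the cationic centre — a 1,2-hydride shift — upgrading the secondary cation to a tertiary one.
Step 3: A lone pair on the oxygen of H2O attacks the carbocation, forming a C–O bond and an oxonium ion (a protonated alcohol).
Step 4: H2O removes a proton from the oxonium oxygen, regenerating H3O⁺ and giving the neutral alcohol.
Total: 4 elementary steps.

4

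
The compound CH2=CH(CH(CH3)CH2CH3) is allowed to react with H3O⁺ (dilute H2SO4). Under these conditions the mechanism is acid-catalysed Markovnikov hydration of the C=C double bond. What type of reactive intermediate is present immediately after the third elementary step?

oxonium ion

Step 1: The π electrons of the C=C bond attack a proton of H3O⁺; Markovnikov addition places the new C–H on the less-substituted alkene carbon, so the positive charge ends up on the more-substituted carbon — a secondary carbocation. H2O is released.
Step 2: A 1,2-hydride shift from the adjacent sec-butyl carbon moves the positive charge from the secondary centre to an adjacent carbon, generating a more stable tertiary carbocation.
Step 3: Nucleophilic capture of the cation by H2O produces the protonated alcohol (an oxonium ion).
After step 3 the species present is an oxonium ion.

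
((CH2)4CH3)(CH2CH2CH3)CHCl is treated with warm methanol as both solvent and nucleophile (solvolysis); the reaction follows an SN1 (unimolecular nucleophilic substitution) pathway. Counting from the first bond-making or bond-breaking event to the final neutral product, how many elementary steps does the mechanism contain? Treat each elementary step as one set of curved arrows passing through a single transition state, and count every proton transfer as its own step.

3

Step 1: Unassisted departure of Cl⁻ (taking the C–Cl bonding pair) generates a secondary carbocation.
(No 1,2-shift: no single shift to an adjacent carbon would give a more stable cation.)
Step 2: Nucleophilic capture: the oxygen of CH3OH bonds to the cationic carbon, producing an oxonium-ion intermediate.
Step 3: Deprotonation of the oxonium oxygen by solvent methanol yields the neutral ether.
Total: 3 elementary steps.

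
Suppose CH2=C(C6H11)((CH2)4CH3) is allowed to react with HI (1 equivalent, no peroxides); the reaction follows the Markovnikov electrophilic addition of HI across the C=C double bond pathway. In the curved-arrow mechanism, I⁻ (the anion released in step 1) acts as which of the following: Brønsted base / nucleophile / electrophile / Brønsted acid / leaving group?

nucleophile

Step 2: Nucleophilic attack by I⁻ on the carbocation completes the addition, giving R–I.
I⁻ (the anion released in step 1) donates an electron pair to form a new σ-bond to carbon — it is the nucleophile.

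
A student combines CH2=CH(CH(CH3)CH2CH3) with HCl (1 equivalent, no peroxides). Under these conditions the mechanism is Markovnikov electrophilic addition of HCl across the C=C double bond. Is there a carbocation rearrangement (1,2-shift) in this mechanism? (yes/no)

yes

The first-formed carbocation is secondary.
The adjacent sec-butyl carbon already bears 2 other carbon substituents and has a hydrogen to migrate; after a 1,2-hydride shift from that carbon the positive charge sits on a tertiary centre.
Tertiary is more stable than secondary, so the shift occurs.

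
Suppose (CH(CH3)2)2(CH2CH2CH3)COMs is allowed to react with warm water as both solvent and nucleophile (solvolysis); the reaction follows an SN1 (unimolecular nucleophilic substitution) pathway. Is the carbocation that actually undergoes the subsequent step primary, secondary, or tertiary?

tertiary

Step 1: The C–O bond breaks with both electrons going to the mesylate; MsO⁻ leaves and a tertiary carbocation remains.
No single 1,2-shift to an adjacent carbon would give a more-substituted cation, so no rearrangement occurs.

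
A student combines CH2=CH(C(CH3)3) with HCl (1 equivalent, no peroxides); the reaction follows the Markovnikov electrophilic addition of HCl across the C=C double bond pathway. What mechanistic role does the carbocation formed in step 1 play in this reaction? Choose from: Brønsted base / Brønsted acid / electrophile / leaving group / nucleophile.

Step 3: Nucleophilic attack by Cl⁻ on the carbocation completes the addition, giving R–Cl.
The carbocation formed in step 1 accepts an electron pair into an empty or π* orbital — it is the electrophile.

electrophile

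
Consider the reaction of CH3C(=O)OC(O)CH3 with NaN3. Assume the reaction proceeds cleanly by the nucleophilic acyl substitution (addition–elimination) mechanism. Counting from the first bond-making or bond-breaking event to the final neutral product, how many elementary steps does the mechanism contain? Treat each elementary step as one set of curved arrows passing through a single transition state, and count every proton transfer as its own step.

2

Step 1: N3⁻ adds to the carbonyl carbon; the C=O π electrons shift onto oxygen and a tetrahedral alkoxide intermediate forms.
Step 2: Elimination step: re-formation of the carbonyl π bond drives out CH3CO2⁻, giving the new acyl compound.
Total: 2 elementary steps.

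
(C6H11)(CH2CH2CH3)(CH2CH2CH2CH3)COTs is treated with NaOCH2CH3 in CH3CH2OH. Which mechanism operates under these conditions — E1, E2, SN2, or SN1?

E2

Conditions: a strong base with a tertiary substrate bearing a β-hydrogen.
These conditions are the textbook signature of the E2 pathway.
A strong (often hindered) base removes a β-H in concert with loss of the leaving group — bimolecular elimination.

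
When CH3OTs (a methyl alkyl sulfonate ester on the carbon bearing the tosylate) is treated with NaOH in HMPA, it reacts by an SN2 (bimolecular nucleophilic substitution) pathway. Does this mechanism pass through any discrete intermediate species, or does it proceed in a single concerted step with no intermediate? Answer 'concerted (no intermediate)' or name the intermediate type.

Backside attack by OH⁻ on the carbon bearing the tosylate: the new C–O bond forms as the C–O bond breaks, with Walden inversion at carbon.
All bond changes occur in one transition state; no discrete intermediate is formed.

concerted (no intermediate)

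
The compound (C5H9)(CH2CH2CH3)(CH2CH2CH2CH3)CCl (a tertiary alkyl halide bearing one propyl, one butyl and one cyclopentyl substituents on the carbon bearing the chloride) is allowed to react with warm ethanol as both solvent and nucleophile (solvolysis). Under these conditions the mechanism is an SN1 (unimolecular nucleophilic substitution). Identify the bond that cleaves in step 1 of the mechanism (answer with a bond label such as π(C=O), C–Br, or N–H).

C–Cl

Step 1: Ionisation: the C–Cl σ-bond cleaves heterolytically; both bonding electrons depart with Cl⁻, leaving a tertiary carbocation at the α-carbon.
The bond broken in this step is the C–Cl bond.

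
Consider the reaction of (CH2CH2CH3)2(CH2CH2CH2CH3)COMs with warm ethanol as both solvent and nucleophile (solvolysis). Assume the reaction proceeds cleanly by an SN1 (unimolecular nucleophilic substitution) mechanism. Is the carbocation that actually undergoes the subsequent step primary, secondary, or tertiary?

tertiary

Step 1: Rate-determining heterolysis of the C–O bond gives MsO⁻ and a tertiary carbocation.
No single 1,2-shift to an adjacent carbon would give a more-substituted cation, so no rearrangement occurs.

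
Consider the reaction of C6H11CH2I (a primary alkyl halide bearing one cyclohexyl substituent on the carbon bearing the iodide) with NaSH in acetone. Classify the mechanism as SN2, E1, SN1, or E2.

Conditions: a primary substrate with a strong nucleophile in the polar aprotic solvent acetone.
These conditions are the textbook signature of the SN2 pathway.
An unhindered substrate with a strong nucleophile in a polar aprotic solvent favours one-step backside displacement.

SN2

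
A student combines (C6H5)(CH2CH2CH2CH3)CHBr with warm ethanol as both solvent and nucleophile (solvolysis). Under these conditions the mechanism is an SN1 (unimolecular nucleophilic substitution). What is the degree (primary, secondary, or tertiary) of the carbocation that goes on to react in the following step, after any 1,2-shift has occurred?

secondary

Step 1: Rate-determining heterolysis of the C–Br bond gives Br⁻ and a secondary carbocation.
No single 1,2-shift to an adjacent carbon would give a more-substituted cation, so no rearrangement occurs.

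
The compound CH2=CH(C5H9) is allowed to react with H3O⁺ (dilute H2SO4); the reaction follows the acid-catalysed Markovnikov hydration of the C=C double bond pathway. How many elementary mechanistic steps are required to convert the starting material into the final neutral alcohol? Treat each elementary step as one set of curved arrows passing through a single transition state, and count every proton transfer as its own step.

Step 1: The π electrons of the C=C bond attack a proton of H3O⁺; Markovnikov addition places the new C–H on the less-substituted alkene carbon, so the positive charge ends up on the more-substituted carbon — a secondary carbocation. H2O is released.
Step 2: A hydride (H with its bonding pair) migrates from the adjacent cyclopentyl carbon to the cationic centre — a 1,2-hydride shift — upgrading the secondary cation to a tertiary one.
Step 3: Nucleophilic capture of the cation by H2O produces the protonated alcohol (an oxonium ion).
Step 4: H2O removes a proton from the oxonium oxygen, regenerating H3O⁺ and giving the neutral alcohol.
Total: 4 elementary steps.

4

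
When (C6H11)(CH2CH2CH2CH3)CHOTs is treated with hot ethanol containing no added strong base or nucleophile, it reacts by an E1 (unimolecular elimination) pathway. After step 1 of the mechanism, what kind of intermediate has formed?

secondary carbocation

Step 1: Ionisation: the C–O σ-bond cleaves heterolytically; both bonding electrons depart with TsO⁻, leaving a secondary carbocation at the α-carbon.
After step 1 the species present is a secondary carbocation.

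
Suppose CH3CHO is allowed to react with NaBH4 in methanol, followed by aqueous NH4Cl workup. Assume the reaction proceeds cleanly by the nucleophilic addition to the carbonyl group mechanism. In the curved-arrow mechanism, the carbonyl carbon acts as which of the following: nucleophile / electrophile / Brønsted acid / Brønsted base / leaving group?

Step 1: A lone pair / filled orbital on H⁻ (delivered from BH4⁻) attacks the electrophilic carbonyl carbon; the π(C=O) electrons shift onto oxygen, producing a tetrahedral alkoxide intermediate.
The carbonyl carbon accepts an electron pair into an empty or π* orbital — it is the electrophile.

electrophile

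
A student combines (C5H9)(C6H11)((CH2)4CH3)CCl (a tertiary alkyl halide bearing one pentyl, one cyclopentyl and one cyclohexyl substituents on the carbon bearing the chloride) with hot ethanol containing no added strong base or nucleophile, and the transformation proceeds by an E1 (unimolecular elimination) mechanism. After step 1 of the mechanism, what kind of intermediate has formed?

tertiary carbocation

Step 1: Unassisted departure of Cl⁻ (taking the C–Cl bonding pair) generates a tertiary carbocation.
After step 1 the species present is a tertiary carbocation.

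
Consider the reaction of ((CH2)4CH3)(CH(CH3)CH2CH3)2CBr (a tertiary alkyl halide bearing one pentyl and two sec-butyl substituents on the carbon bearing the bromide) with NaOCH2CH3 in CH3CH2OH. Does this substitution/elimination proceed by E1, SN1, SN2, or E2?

E2

Conditions: a strong base with a tertiary substrate bearing a β-hydrogen.
These conditions are the textbook signature of the E2 pathway.
A strong (often hindered) base removes a β-H in concert with loss of the leaving group — bimolecular elimination.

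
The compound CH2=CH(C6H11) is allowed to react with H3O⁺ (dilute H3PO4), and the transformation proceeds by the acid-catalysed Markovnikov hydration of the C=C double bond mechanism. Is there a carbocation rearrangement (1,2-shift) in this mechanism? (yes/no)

The first-formed carbocation is secondary.
The adjacent cyclohexyl carbon already bears 2 other carbon substituents and has a hydrogen to migrate; after a 1,2-hydride shift from that carbon the positive charge sits on a tertiary centre.
Tertiary is more stable than secondary, so the shift occurs.

yes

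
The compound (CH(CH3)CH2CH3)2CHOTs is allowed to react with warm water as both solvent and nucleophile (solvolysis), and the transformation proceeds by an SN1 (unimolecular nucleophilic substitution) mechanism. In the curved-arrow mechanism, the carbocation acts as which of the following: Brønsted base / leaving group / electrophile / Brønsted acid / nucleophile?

Step 3: H2O donates an oxygen lone pair into the empty p orbital of the cation, giving a protonated alcohol (an oxonium ion).
The carbocation accepts an electron pair into an empty or π* orbital — it is the electrophile.

electrophile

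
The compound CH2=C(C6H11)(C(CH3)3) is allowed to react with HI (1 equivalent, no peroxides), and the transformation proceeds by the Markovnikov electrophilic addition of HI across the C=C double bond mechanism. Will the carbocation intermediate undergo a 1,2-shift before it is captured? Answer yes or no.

no

The first-formed carbocation is tertiary.
No single 1,2-shift to an adjacent carbon would produce a more-substituted cation than the one already present, so no rearrangement occurs.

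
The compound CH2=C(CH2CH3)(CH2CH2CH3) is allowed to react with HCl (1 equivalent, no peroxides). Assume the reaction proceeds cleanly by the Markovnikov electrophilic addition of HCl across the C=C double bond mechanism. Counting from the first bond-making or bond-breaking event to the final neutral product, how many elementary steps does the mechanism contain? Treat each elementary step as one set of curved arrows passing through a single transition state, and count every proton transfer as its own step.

Step 1: Protonation of the alkene by HCl: the π bond acts as the nucleophile and picks up H⁺, giving the more stable (Markovnikov) tertiary carbocation. The H–Cl bond breaks heterolytically, releasing Cl⁻.
(No 1,2-shift: no single shift to an adjacent carbon would give a more stable cation.)
Step 2: Cl⁻ captures the cation: a lone pair on Cl⁻ fills the empty p orbital, producing the alkyl halide product.
Total: 2 elementary steps.

2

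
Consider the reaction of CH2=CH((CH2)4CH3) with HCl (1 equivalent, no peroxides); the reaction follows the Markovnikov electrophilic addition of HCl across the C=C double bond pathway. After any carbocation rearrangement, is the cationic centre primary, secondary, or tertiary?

secondary

Step 1: The π electrons of the C=C bond attack a proton of HCl; Markovnikov addition places the new C–H on the less-substituted alkene carbon, so the positive charge ends up on the more-substituted carbon — a secondary carbocation. The H–Cl bond breaks heterolytically, releasing Cl⁻.
No single 1,2-shift to an adjacent carbon would give a more-substituted cation, so no rearrangement occurs.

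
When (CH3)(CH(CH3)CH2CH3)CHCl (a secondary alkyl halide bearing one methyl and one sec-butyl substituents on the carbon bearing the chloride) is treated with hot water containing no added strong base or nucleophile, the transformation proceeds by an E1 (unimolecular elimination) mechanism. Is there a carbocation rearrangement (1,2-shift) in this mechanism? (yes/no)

The first-formed carbocation is secondary.
The adjacent sec-butyl carbon already bears 2 other carbon substituents and has a hydrogen to migrate; after a 1,2-hydride shift from that carbon the positive charge sits on a tertiary centre.
Tertiary is more stable than secondary, so the shift occurs.

yes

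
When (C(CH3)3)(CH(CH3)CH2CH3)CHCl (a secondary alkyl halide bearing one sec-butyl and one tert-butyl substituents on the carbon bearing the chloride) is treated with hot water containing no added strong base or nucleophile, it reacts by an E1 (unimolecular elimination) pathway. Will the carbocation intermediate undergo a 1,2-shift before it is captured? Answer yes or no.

yes

The first-formed carbocation is secondary.
The adjacent sec-butyl carbon already bears 2 other carbon substituents and has a hydrogen to migrate; after a 1,2-hydride shift from that carbon the positive charge sits on a tertiary centre.
Tertiary is more stable than secondary, so the shift occurs.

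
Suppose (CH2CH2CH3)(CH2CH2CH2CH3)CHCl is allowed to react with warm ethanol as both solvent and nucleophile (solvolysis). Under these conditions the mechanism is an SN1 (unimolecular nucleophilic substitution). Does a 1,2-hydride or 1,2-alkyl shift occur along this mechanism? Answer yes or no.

no

The first-formed carbocation is secondary.
No single 1,2-shift to an adjacent carbon would produce a more-substituted cation than the one already present, so no rearrangement occurs.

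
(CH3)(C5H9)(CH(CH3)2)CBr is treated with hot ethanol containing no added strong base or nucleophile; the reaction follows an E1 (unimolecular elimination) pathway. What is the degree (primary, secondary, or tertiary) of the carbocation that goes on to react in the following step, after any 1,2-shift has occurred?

Step 1: The C–Br bond breaks with both electrons going to the bromide; Br⁻ leaves and a tertiary carbocation remains.
No single 1,2-shift to an adjacent carbon would give a more-substituted cation, so no rearrangement occurs.

tertiary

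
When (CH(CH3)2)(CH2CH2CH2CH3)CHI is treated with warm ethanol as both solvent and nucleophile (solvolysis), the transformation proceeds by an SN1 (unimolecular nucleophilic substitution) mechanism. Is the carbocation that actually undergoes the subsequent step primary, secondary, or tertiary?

tertiary

Step 1: Unassisted departure of I⁻ (taking the C–I bonding pair) generates a secondary carbocation.
Step 2: Carbocation rearrangement: a 1,2-hydride shift from the adjacent isopropyl carbon converts the initially-formed secondary cation into the more stable tertiary cation.
The cation rearranges from secondary to tertiary via a 1,2-hydride shift from the adjacent isopropyl carbon; the tertiary cation is what reacts next.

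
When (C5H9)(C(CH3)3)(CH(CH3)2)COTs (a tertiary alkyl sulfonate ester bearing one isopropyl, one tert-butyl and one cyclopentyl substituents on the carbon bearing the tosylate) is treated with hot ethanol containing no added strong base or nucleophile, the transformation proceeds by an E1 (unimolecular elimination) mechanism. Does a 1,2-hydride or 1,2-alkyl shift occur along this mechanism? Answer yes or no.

The first-formed carbocation is tertiary.
No single 1,2-shift to an adjacent carbon would produce a more-substituted cation than the one already present, so no rearrangement occurs.

no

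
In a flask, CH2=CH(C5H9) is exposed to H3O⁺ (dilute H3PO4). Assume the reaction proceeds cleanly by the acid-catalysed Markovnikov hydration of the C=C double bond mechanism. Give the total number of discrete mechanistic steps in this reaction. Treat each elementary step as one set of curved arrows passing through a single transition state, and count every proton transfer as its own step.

4

Step 1: Electrophilic addition begins with the π(C=C) electrons forming a bond to the proton of H3O⁺. Following Markovnikov's rule, the resulting cation is secondary. H2O is released.
Step 2: A hydride (H with its bonding pair) migrates from the adjacent cyclopentyl carbon to the cationic centre — a 1,2-hydride shift — upgrading the secondary cation to a tertiary one.
Step 3: Nucleophilic capture of the cation by H2O produces the protonated alcohol (an oxonium ion).
Step 4: Deprotonation of the oxonium ion by a water molecule delivers the neutral alcohol and regenerates the acid catalyst.
Total: 4 elementary steps.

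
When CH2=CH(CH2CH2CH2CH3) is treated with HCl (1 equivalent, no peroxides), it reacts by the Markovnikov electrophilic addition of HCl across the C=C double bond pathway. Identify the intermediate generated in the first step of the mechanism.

Step 1: Protonation of the alkene by HCl: the π bond acts as the nucleophile and picks up H⁺, giving the more stable (Markovnikov) secondary carbocation. The H–Cl bond breaks heterolytically, releasing Cl⁻.
After step 1 the species present is a secondary carbocation.

secondary carbocation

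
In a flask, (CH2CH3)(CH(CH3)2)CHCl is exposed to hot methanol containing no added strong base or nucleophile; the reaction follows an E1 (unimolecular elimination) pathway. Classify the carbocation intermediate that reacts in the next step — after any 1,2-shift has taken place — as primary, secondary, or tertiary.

tertiary

Step 1: Ionisation: the C–Cl σ-bond cleaves heterolytically; both bonding electrons depart with Cl⁻, leaving a secondary carbocation at the α-carbon.
Step 2: A hydride (H with its bonding pair) migrates from the adjacent isopropyl carbon to the cationic centre — a 1,2-hydride shift — upgrading the secondary cation to a tertiary one.
The cation rearranges from secondary to tertiary via a 1,2-hydride shift from the adjacent isopropyl carbon; the tertiary cation is what reacts next.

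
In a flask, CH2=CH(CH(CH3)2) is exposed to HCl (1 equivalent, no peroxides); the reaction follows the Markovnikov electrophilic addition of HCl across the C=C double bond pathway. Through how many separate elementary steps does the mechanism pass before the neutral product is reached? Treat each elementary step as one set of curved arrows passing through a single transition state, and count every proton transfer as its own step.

Step 1: Electrophilic addition begins with the π(C=C) electrons forming a bond to the proton of HCl. Following Markovnikov's rule, the resulting cation is secondary. The H–Cl bond breaks heterolytically, releasing Cl⁻.
Step 2: Carbocation rearrangement: a 1,2-hydride shift from the adjacent isopropyl carbon converts the initially-formed secondary cation into the more stable tertiary cation.
Step 3: Cl⁻ captures the cation: a lone pair on Cl⁻ fills the empty p orbital, producing the alkyl halide product.
Total: 3 elementary steps.

3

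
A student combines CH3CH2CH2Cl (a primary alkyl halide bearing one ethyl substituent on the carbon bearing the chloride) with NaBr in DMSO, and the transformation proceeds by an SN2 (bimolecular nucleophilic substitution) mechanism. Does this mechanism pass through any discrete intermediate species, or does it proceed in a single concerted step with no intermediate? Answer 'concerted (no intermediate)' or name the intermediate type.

concerted (no intermediate)

The bromide nucleophile donates a lone pair from Br to the α-carbon in a backside attack; simultaneously the C–Cl σ-bond breaks and both of its electrons leave with Cl⁻. One concerted step with inversion of configuration.
All bond changes occur in one transition state; no discrete intermediate is formed.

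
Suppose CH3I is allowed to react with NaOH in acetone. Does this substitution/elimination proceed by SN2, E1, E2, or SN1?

SN2

Conditions: a methyl substrate with a strong nucleophile in the polar aprotic solvent acetone.
These conditions are the textbook signature of the SN2 pathway.
An unhindered substrate with a strong nucleophile in a polar aprotic solvent favours one-step backside displacement.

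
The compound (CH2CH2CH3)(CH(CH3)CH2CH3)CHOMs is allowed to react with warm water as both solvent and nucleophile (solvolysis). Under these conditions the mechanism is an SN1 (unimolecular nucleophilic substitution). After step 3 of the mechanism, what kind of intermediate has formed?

Step 1: Ionisation: the C–O σ-bond cleaves heterolytically; both bonding electrons depart with MsO⁻, leaving a secondary carbocation at the α-carbon.
Step 2: Carbocation rearrangement: a 1,2-hydride shift from the adjacent sec-butyl carbon converts the initially-formed secondary cation into the more stable tertiary cation.
Step 3: A lone pair on the oxygen of H2O attacks the carbocation, forming a new C–O σ-bond and an oxonium ion.
After step 3 the species present is an oxonium ion.

oxonium ion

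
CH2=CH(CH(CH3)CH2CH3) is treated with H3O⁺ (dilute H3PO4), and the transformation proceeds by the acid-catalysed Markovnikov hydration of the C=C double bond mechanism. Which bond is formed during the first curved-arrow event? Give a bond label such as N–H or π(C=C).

C–H

Step 1: The π electrons of the C=C bond attack a proton of H3O⁺; Markovnikov addition places the new C–H on the less-substituted alkene carbon, so the positive charge ends up on the more-substituted carbon — a secondary carbocation. H2O is released.
The bond formed in this step is the C–H bond.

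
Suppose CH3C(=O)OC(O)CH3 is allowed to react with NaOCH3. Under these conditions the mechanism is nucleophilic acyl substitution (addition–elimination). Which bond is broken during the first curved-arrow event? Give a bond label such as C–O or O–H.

Step 1: CH3O⁻ adds to the carbonyl carbon; the C=O π electrons shift onto oxygen and a tetrahedral alkoxide intermediate forms.
The bond broken in this step is the π(C=O) bond.

π(C=O)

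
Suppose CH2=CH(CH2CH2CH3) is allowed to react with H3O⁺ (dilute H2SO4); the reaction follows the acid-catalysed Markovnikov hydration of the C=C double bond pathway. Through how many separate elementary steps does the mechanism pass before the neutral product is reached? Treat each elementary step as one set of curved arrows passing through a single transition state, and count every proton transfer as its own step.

3

Step 1: Protonation of the alkene by H3O⁺: the π bond acts as the nucleophile and picks up H⁺, giving the more stable (Markovnikov) secondary carbocation. H2O is released.
(No 1,2-shift: no single shift to an adjacent carbon would give a more stable cation.)
Step 2: A lone pair on the oxygen of H2O attacks the carbocation, forming a C–O bond and an oxonium ion (a protonated alcohol).
Step 3: Proton transfer from the O–H of the oxonium ion to H2O completes the catalytic cycle and yields the alcohol.
Total: 3 elementary steps.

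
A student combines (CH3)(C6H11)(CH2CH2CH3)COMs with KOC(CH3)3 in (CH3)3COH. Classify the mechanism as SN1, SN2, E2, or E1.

Conditions: a strong/bulky base with a tertiary substrate bearing a β-hydrogen.
These conditions are the textbook signature of the E2 pathway.
A strong (often hindered) base removes a β-H in concert with loss of the leaving group — bimolecular elimination.

E2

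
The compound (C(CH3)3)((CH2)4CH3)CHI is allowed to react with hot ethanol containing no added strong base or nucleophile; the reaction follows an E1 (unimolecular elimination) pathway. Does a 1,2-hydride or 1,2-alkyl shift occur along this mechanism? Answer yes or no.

The first-formed carbocation is secondary.
The adjacent tert-butyl carbon has no hydrogen but bears methyl groups; migration of one methyl with its bonding pair (a 1,2-methyl shift) places the charge on a tertiary centre.
Tertiary is more stable than secondary, so the shift occurs.

yes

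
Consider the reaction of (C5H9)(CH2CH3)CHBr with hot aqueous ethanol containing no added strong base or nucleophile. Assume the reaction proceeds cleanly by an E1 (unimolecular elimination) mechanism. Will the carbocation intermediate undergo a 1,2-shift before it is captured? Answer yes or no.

yes

The first-formed carbocation is secondary.
The adjacent cyclopentyl carbon already bears 2 other carbon substituents and has a hydrogen to migrate; after a 1,2-hydride shift from that carbon the positive charge sits on a tertiary centre.
Tertiary is more stable than secondary, so the shift occurs.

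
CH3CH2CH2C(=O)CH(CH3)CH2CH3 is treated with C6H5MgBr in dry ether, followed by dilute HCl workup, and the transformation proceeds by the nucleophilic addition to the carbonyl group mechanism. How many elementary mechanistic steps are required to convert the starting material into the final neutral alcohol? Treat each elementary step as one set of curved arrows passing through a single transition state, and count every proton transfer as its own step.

Step 1: the carbanion-like carbon of C6H5MgBr attacks the sp² carbonyl carbon; the C=O π bond breaks and the electrons end up as a lone pair on the alkoxide oxygen of the tetrahedral intermediate.
Step 2: Protonation of the alkoxide by dilute HCl workup furnishes an alcohol.
Total: 2 elementary steps.

2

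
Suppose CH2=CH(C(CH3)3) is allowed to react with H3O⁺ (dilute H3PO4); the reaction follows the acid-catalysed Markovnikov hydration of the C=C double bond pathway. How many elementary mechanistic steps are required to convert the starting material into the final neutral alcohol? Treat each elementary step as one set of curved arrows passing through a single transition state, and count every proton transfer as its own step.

Step 1: Electrophilic addition begins with the π(C=C) electrons forming a bond to the proton of H3O⁺. Following Markovnikov's rule, the resulting cation is secondary. H2O is released.
Step 2: A methyl group with its bonding pair migrates from the adjacent tert-butyl carbon to the cationic centre — a 1,2-methyl shift — upgrading the secondary cation to a tertiary one.
Step 3: A lone pair on the oxygen of H2O attacks the carbocation, forming a C–O bond and an oxonium ion (a protonated alcohol).
Step 4: Deprotonation of the oxonium ion by a water molecule delivers the neutral alcohol and regenerates the acid catalyst.
Total: 4 elementary steps.

4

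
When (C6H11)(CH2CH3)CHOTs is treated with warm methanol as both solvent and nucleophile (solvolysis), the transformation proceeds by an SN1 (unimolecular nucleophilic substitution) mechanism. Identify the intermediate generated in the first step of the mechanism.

Step 1: The C–O bond breaks with both electrons going to the tosylate; TsO⁻ leaves and a secondary carbocation remains.
After step 1 the species present is a secondary carbocation.

secondary carbocation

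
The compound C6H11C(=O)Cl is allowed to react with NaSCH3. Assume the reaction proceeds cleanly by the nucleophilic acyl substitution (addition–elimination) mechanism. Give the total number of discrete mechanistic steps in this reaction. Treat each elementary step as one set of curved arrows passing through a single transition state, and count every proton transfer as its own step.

Step 1: Nucleophilic addition of CH3S⁻ to the acyl carbon breaks the π(C=O) bond and yields a tetrahedral, anionic intermediate.
Step 2: Elimination step: re-formation of the carbonyl π bond drives out Cl⁻, giving the new acyl compound.
Total: 2 elementary steps.

2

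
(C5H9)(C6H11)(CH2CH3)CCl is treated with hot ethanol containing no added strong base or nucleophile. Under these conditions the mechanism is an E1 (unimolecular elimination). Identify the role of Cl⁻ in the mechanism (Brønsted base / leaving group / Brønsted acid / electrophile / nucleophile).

leaving group

Step 1: The C–Cl bond breaks with both electrons going to the chloride; Cl⁻ leaves and a tertiary carbocation remains.
Cl⁻ departs with both electrons of the breaking σ-bond — that is the definition of a leaving group.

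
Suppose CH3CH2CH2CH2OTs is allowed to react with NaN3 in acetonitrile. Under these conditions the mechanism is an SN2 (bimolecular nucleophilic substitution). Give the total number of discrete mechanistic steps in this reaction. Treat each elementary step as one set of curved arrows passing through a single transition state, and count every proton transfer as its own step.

Step 1: Backside attack by N3⁻ on the carbon bearing the tosylate: the new C–N bond forms as the C–O bond breaks, with Walden inversion at carbon.
Total: 1 elementary step.

1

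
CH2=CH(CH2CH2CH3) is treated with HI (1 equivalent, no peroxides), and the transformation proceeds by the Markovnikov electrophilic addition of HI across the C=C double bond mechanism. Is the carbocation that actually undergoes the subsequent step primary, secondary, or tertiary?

Step 1: Protonation of the alkene by HI: the π bond acts as the nucleophile and picks up H⁺, giving the more stable (Markovnikov) secondary carbocation. The H–I bond breaks heterolytically, releasing I⁻.
No single 1,2-shift to an adjacent carbon would give a more-substituted cation, so no rearrangement occurs.

secondary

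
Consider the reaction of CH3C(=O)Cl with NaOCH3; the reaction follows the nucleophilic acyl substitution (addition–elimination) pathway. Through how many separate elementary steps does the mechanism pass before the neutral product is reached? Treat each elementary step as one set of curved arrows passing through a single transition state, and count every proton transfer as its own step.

Step 1: Nucleophilic addition of CH3O⁻ to the acyl carbon breaks the π(C=O) bond and yields a tetrahedral, anionic intermediate.
Step 2: An oxygen lone pair re-forms the C=O π bond as the C–Cl σ-bond breaks; Cl⁻ is expelled.
Total: 2 elementary steps.

2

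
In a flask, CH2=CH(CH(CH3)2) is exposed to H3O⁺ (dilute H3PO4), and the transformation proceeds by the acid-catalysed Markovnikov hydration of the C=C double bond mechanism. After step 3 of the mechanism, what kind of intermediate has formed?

oxonium ion

Step 1: The π electrons of the C=C bond attack a proton of H3O⁺; Markovnikov addition places the new C–H on the less-substituted alkene carbon, so the positive charge ends up on the more-substituted carbon — a secondary carbocation. H2O is released.
Step 2: A hydride (H with its bonding pair) migrates from the adjacent isopropyl carbon to the cationic centre — a 1,2-hydride shift — upgrading the secondary cation to a tertiary one.
Step 3: Water acts as the nucleophile: an oxygen lone pair bonds to the cationic carbon, giving an oxonium-ion intermediate.
After step 3 the species present is an oxonium ion.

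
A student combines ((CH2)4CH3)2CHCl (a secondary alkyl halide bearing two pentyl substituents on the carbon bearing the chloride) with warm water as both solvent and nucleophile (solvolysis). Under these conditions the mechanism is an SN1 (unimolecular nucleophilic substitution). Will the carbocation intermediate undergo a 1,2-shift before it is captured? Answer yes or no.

The first-formed carbocation is secondary.
No single 1,2-shift to an adjacent carbon would produce a more-substituted cation than the one already present, so no rearrangement occurs.

no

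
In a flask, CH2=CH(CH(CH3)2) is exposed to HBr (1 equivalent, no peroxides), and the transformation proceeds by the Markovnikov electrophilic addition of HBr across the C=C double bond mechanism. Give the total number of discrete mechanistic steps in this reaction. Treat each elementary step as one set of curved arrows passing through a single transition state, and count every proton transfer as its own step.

3

Step 1: Electrophilic addition begins with the π(C=C) electrons forming a bond to the proton of HBr. Following Markovnikov's rule, the resulting cation is secondary. The H–Br bond breaks heterolytically, releasing Br⁻.
Step 2: A hydride (H with its bonding pair) migrates from the adjacent isopropyl carbon to the cationic centre — a 1,2-hydride shift — upgrading the secondary cation to a tertiary one.
Step 3: The Br⁻ anion donates a lone pair to the carbocation, forming the new C–Br σ-bond and giving the neutral alkyl halide.
Total: 3 elementary steps.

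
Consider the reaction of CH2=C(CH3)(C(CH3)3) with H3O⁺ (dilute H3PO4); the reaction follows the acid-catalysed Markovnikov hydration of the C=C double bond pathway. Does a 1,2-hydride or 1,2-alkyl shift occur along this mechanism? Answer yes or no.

The first-formed carbocation is tertiary.
No single 1,2-shift to an adjacent carbon would produce a more-substituted cation than the one already present, so no rearrangement occurs.

no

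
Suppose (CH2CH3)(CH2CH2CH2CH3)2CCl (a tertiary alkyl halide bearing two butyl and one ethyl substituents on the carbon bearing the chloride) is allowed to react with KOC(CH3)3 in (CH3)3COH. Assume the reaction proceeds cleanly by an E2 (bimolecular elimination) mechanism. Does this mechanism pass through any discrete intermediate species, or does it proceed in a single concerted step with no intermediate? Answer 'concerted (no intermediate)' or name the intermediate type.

Concerted anti-periplanar elimination: (CH3)3CO⁻ abstracts a β-H while Cl⁻ leaves, and the C–H electrons become the new C=C π bond — all in a single transition state.
All bond changes occur in one transition state; no discrete intermediate is formed.

concerted (no intermediate)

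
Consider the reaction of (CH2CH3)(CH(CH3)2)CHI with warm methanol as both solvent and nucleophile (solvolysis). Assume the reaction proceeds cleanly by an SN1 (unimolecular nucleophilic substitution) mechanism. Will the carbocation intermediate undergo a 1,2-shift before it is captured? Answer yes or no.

yes

The first-formed carbocation is secondary.
The adjacent isopropyl carbon already bears 2 other carbon substituents and has a hydrogen to migrate; after a 1,2-hydride shift from that carbon the positive charge sits on a tertiary centre.
Tertiary is more stable than secondary, so the shift occurs.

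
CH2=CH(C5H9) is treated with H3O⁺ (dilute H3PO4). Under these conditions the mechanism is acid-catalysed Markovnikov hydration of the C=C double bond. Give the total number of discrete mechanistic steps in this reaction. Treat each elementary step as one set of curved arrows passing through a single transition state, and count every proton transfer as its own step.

4

Step 1: Protonation of the alkene by H3O⁺: the π bond acts as the nucleophile and picks up H⁺, giving the more stable (Markovnikov) secondary carbocation. H2O is released.
Step 2: A 1,2-hydride shift from the adjacent cyclopentyl carbon moves the positive charge from the secondary centre to an adjacent carbon, generating a more stable tertiary carbocation.
Step 3: A lone pair on the oxygen of H2O attacks the carbocation, forming a C–O bond and an oxonium ion (a protonated alcohol).
Step 4: Deprotonation of the oxonium ion by a water molecule delivers the neutral alcohol and regenerates the acid catalyst.
Total: 4 elementary steps.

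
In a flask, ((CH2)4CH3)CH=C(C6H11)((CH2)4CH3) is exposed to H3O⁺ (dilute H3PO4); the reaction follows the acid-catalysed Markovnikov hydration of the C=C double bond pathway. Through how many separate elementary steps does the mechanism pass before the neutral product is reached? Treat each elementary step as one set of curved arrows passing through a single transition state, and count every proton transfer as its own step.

Step 1: Electrophilic addition begins with the π(C=C) electrons forming a bond to the proton of H3O⁺. Following Markovnikov's rule, the resulting cation is tertiary. H2O is released.
(No 1,2-shift: no single shift to an adjacent carbon would give a more stable cation.)
Step 2: Nucleophilic capture of the cation by H2O produces the protonated alcohol (an oxonium ion).
Step 3: H2O removes a proton from the oxonium oxygen, regenerating H3O⁺ and giving the neutral alcohol.
Total: 3 elementary steps.

3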